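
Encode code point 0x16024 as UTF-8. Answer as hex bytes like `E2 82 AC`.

F0 96 80 A4

U+16024 = 0x16024 = 90148 decimal. In range U+10000–U+10FFFF → 4-byte form: 11110xxx 10xxxxxx 10xxxxxx 10xxxxxx.
Binary (21 bits): 000010110000000100100.
Split 3+6+6+6: 000 | 010110 | 000000 | 100100.
Byte 1: 11110000 = 0xF0.
Byte 2: 10010110 = 0x96.
Byte 3: 10000000 = 0x80.
Byte 4: 10100100 = 0xA4.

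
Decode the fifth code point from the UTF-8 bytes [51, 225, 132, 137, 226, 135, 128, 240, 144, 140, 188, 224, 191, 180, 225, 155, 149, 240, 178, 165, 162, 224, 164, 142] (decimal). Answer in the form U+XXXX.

Offset 0: leading byte 0x33 = 00110011 → 1-byte char #1 = 33.
Offset 1: leading byte 0xE1 = 11100001 → 3-byte char #2 = E1 84 89.
Offset 4: leading byte 0xE2 = 11100010 → 3-byte char #3 = E2 87 80.
Offset 7: leading byte 0xF0 = 11110000 → 4-byte char #4 = F0 90 8C BC.
Offset 11: leading byte 0xE0 = 11100000 → 3-byte char #5 = E0 BF B4.
Leading byte 0xE0 = 11100000 matches 1110xxxx → 3-byte sequence.
Byte 1: 0xE0 = 11100000, payload 0000 (4 bits).
Byte 2: 0xBF = 10111111 (10xxxxxx ✓), payload 111111.
Byte 3: 0xB4 = 10110100 (10xxxxxx ✓), payload 110100.
Concatenate: 0000111111110100 = 0xFF4 (16 bits → U+0FF4).

U+0FF4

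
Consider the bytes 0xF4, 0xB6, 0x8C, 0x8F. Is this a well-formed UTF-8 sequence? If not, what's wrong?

Leading byte 0xF4 = 11110100 → 4-byte form.
Payload = 0x13630F, which exceeds U+10FFFF, the maximum Unicode code point. (Leading bytes F5–FF, or F4 followed by ≥ 0x90, are invalid.)

invalid (encodes a value above U+10FFFF)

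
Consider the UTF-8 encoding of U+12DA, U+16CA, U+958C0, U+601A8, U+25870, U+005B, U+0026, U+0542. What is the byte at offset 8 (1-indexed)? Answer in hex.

0x95

1-indexed offset 8 is 0-indexed offset 7.
U+12DA → 3-byte form E1 8B 9A at offsets 0–2.
U+16CA → 3-byte form E1 9B 8A at offsets 3–5.
U+958C0 → 4-byte form F2 95 A3 80 at offsets 6–9.
Offset 7 falls in char 3's range; it's byte 2 of F2 95 A3 80 = 0x95.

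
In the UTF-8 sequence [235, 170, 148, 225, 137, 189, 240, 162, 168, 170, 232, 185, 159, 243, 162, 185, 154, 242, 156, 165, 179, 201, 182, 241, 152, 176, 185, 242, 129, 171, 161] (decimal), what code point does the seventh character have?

Offset 0: leading byte 0xEB = 11101011 → 3-byte char #1 = EB AA 94.
Offset 3: leading byte 0xE1 = 11100001 → 3-byte char #2 = E1 89 BD.
Offset 6: leading byte 0xF0 = 11110000 → 4-byte char #3 = F0 A2 A8 AA.
Offset 10: leading byte 0xE8 = 11101000 → 3-byte char #4 = E8 B9 9F.
Offset 13: leading byte 0xF3 = 11110011 → 4-byte char #5 = F3 A2 B9 9A.
Offset 17: leading byte 0xF2 = 11110010 → 4-byte char #6 = F2 9C A5 B3.
Offset 21: leading byte 0xC9 = 11001001 → 2-byte char #7 = C9 B6.
Leading byte 0xC9 = 11001001 matches 110xxxxx → 2-byte sequence.
Byte 1: 0xC9 = 11001001, payload 01001 (5 bits).
Byte 2: 0xB6 = 10110110 (10xxxxxx ✓), payload 110110.
Concatenate: 01001110110 = 0x276 (11 bits → U+0276).

U+0276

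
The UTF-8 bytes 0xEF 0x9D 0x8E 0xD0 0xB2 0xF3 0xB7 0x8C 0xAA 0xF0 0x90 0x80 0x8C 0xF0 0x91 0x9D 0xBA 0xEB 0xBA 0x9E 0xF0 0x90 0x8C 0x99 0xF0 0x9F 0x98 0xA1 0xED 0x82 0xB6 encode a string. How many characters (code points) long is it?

Byte at offset 0: 0xEF = 11101111 → 3-byte char (#1). Advance 3.
Byte at offset 3: 0xD0 = 11010000 → 2-byte char (#2). Advance 2.
Byte at offset 5: 0xF3 = 11110011 → 4-byte char (#3). Advance 4.
Byte at offset 9: 0xF0 = 11110000 → 4-byte char (#4). Advance 4.
Byte at offset 13: 0xF0 = 11110000 → 4-byte char (#5). Advance 4.
Byte at offset 17: 0xEB = 11101011 → 3-byte char (#6). Advance 3.
Byte at offset 20: 0xF0 = 11110000 → 4-byte char (#7). Advance 4.
Byte at offset 24: 0xF0 = 11110000 → 4-byte char (#8). Advance 4.
Byte at offset 28: 0xED = 11101101 → 3-byte char (#9). Advance 3.
Reached end at offset 31 after 9 code points.

9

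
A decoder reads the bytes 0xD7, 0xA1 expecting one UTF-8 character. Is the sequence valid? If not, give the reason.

Leading byte 0xD7 = 11010111 → 2-byte form.
Continuation bytes 0xA1=10100001 all match 10xxxxxx.
Decoded value 0x5E1 is ≥ 0x80 (shortest form) and not a surrogate.

valid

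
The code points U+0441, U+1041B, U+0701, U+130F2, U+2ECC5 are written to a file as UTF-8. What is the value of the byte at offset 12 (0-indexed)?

U+0441 → 2-byte form D1 81 at offsets 0–1.
U+1041B → 4-byte form F0 90 90 9B at offsets 2–5.
U+0701 → 2-byte form DC 81 at offsets 6–7.
U+130F2 → 4-byte form F0 93 83 B2 at offsets 8–11.
U+2ECC5 → 4-byte form F0 AE B3 85 at offsets 12–15.
Offset 12 falls in char 5's range; it's byte 1 of F0 AE B3 85 = 0xF0.

0xF0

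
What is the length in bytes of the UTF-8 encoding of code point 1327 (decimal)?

2

U+052F = 0x52F. UTF-8 uses 1 byte below 0x80, 2 below 0x800, 3 below 0x10000, 4 up to 0x10FFFF. 0x52F is in U+0080–U+07FF → 2 bytes.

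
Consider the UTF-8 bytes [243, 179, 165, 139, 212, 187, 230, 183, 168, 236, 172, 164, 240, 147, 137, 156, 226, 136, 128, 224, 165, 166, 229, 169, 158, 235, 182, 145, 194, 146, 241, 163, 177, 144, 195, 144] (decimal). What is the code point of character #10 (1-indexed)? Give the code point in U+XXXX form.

Offset 0: leading byte 0xF3 = 11110011 → 4-byte char #1 = F3 B3 A5 8B.
Offset 4: leading byte 0xD4 = 11010100 → 2-byte char #2 = D4 BB.
Offset 6: leading byte 0xE6 = 11100110 → 3-byte char #3 = E6 B7 A8.
Offset 9: leading byte 0xEC = 11101100 → 3-byte char #4 = EC AC A4.
Offset 12: leading byte 0xF0 = 11110000 → 4-byte char #5 = F0 93 89 9C.
Offset 16: leading byte 0xE2 = 11100010 → 3-byte char #6 = E2 88 80.
Offset 19: leading byte 0xE0 = 11100000 → 3-byte char #7 = E0 A5 A6.
Offset 22: leading byte 0xE5 = 11100101 → 3-byte char #8 = E5 A9 9E.
Offset 25: leading byte 0xEB = 11101011 → 3-byte char #9 = EB B6 91.
Offset 28: leading byte 0xC2 = 11000010 → 2-byte char #10 = C2 92.
Leading byte 0xC2 = 11000010 matches 110xxxxx → 2-byte sequence.
Byte 1: 0xC2 = 11000010, payload 00010 (5 bits).
Byte 2: 0x92 = 10010010 (10xxxxxx ✓), payload 010010.
Concatenate: 00010010010 = 0x92 (11 bits → U+0092).

U+0092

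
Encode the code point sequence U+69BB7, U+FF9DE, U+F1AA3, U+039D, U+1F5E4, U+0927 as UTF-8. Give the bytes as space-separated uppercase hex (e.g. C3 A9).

F1 A9 AE B7 F3 BF A7 9E F3 B1 AA A3 CE 9D F0 9F 97 A4 E0 A4 A7

U+69BB7: 4-byte form → F1 A9 AE B7.
U+FF9DE: 4-byte form → F3 BF A7 9E.
U+F1AA3: 4-byte form → F3 B1 AA A3.
U+039D: 2-byte form → CE 9D.
U+1F5E4: 4-byte form → F0 9F 97 A4.
U+0927: 3-byte form → E0 A4 A7.
Concatenated (21 bytes): F1 A9 AE B7 F3 BF A7 9E F3 B1 AA A3 CE 9D F0 9F 97 A4 E0 A4 A7.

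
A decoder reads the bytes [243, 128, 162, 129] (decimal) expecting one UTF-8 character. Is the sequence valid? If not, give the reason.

valid

Leading byte 0xF3 = 11110011 → 4-byte form.
Continuation bytes 0x80=10000000, 0xA2=10100010, 0x81=10000001 all match 10xxxxxx.
Decoded value 0xC0881 is ≥ 0x10000 (shortest form) and not a surrogate.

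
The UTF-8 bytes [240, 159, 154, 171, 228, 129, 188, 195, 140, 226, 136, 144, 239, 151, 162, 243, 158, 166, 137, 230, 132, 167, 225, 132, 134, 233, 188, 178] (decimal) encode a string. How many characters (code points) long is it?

Byte at offset 0: 0xF0 = 11110000 → 4-byte char (#1). Advance 4.
Byte at offset 4: 0xE4 = 11100100 → 3-byte char (#2). Advance 3.
Byte at offset 7: 0xC3 = 11000011 → 2-byte char (#3). Advance 2.
Byte at offset 9: 0xE2 = 11100010 → 3-byte char (#4). Advance 3.
Byte at offset 12: 0xEF = 11101111 → 3-byte char (#5). Advance 3.
Byte at offset 15: 0xF3 = 11110011 → 4-byte char (#6). Advance 4.
Byte at offset 19: 0xE6 = 11100110 → 3-byte char (#7). Advance 3.
Byte at offset 22: 0xE1 = 11100001 → 3-byte char (#8). Advance 3.
Byte at offset 25: 0xE9 = 11101001 → 3-byte char (#9). Advance 3.
Reached end at offset 28 after 9 code points.

9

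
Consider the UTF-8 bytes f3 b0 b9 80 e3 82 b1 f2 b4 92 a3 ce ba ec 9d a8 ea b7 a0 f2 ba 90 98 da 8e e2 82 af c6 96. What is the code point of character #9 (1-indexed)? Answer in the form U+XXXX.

Offset 0: leading byte 0xF3 = 11110011 → 4-byte char #1 = F3 B0 B9 80.
Offset 4: leading byte 0xE3 = 11100011 → 3-byte char #2 = E3 82 B1.
Offset 7: leading byte 0xF2 = 11110010 → 4-byte char #3 = F2 B4 92 A3.
Offset 11: leading byte 0xCE = 11001110 → 2-byte char #4 = CE BA.
Offset 13: leading byte 0xEC = 11101100 → 3-byte char #5 = EC 9D A8.
Offset 16: leading byte 0xEA = 11101010 → 3-byte char #6 = EA B7 A0.
Offset 19: leading byte 0xF2 = 11110010 → 4-byte char #7 = F2 BA 90 98.
Offset 23: leading byte 0xDA = 11011010 → 2-byte char #8 = DA 8E.
Offset 25: leading byte 0xE2 = 11100010 → 3-byte char #9 = E2 82 AF.
Leading byte 0xE2 = 11100010 matches 1110xxxx → 3-byte sequence.
Byte 1: 0xE2 = 11100010, payload 0010 (4 bits).
Byte 2: 0x82 = 10000010 (10xxxxxx ✓), payload 000010.
Byte 3: 0xAF = 10101111 (10xxxxxx ✓), payload 101111.
Concatenate: 0010000010101111 = 0x20AF (16 bits → U+20AF).

U+20AF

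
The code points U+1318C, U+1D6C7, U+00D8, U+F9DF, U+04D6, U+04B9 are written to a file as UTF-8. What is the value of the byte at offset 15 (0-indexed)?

U+1318C → 4-byte form F0 93 86 8C at offsets 0–3.
U+1D6C7 → 4-byte form F0 9D 9B 87 at offsets 4–7.
U+00D8 → 2-byte form C3 98 at offsets 8–9.
U+F9DF → 3-byte form EF A7 9F at offsets 10–12.
U+04D6 → 2-byte form D3 96 at offsets 13–14.
U+04B9 → 2-byte form D2 B9 at offsets 15–16.
Offset 15 falls in char 6's range; it's byte 1 of D2 B9 = 0xD2.

0xD2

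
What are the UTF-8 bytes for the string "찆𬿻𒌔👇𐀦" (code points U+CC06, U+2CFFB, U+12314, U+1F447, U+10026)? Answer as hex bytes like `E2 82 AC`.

U+CC06: 3-byte form → EC B0 86.
U+2CFFB: 4-byte form → F0 AC BF BB.
U+12314: 4-byte form → F0 92 8C 94.
U+1F447: 4-byte form → F0 9F 91 87.
U+10026: 4-byte form → F0 90 80 A6.
Concatenated (19 bytes): EC B0 86 F0 AC BF BB F0 92 8C 94 F0 9F 91 87 F0 90 80 A6.

EC B0 86 F0 AC BF BB F0 92 8C 94 F0 9F 91 87 F0 90 80 A6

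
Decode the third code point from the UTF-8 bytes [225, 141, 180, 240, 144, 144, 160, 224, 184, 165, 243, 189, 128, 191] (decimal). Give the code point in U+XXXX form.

Offset 0: leading byte 0xE1 = 11100001 → 3-byte char #1 = E1 8D B4.
Offset 3: leading byte 0xF0 = 11110000 → 4-byte char #2 = F0 90 90 A0.
Offset 7: leading byte 0xE0 = 11100000 → 3-byte char #3 = E0 B8 A5.
Leading byte 0xE0 = 11100000 matches 1110xxxx → 3-byte sequence.
Byte 1: 0xE0 = 11100000, payload 0000 (4 bits).
Byte 2: 0xB8 = 10111000 (10xxxxxx ✓), payload 111000.
Byte 3: 0xA5 = 10100101 (10xxxxxx ✓), payload 100101.
Concatenate: 0000111000100101 = 0xE25 (16 bits → U+0E25).

U+0E25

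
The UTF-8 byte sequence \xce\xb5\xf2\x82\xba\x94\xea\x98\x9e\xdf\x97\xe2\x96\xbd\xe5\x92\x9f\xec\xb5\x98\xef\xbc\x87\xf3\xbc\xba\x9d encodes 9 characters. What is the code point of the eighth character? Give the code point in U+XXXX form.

Offset 0: leading byte 0xCE = 11001110 → 2-byte char #1 = CE B5.
Offset 2: leading byte 0xF2 = 11110010 → 4-byte char #2 = F2 82 BA 94.
Offset 6: leading byte 0xEA = 11101010 → 3-byte char #3 = EA 98 9E.
Offset 9: leading byte 0xDF = 11011111 → 2-byte char #4 = DF 97.
Offset 11: leading byte 0xE2 = 11100010 → 3-byte char #5 = E2 96 BD.
Offset 14: leading byte 0xE5 = 11100101 → 3-byte char #6 = E5 92 9F.
Offset 17: leading byte 0xEC = 11101100 → 3-byte char #7 = EC B5 98.
Offset 20: leading byte 0xEF = 11101111 → 3-byte char #8 = EF BC 87.
Leading byte 0xEF = 11101111 matches 1110xxxx → 3-byte sequence.
Byte 1: 0xEF = 11101111, payload 1111 (4 bits).
Byte 2: 0xBC = 10111100 (10xxxxxx ✓), payload 111100.
Byte 3: 0x87 = 10000111 (10xxxxxx ✓), payload 000111.
Concatenate: 1111111100000111 = 0xFF07 (16 bits → U+FF07).

U+FF07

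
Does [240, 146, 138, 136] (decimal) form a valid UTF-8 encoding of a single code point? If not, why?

valid

Leading byte 0xF0 = 11110000 → 4-byte form.
Continuation bytes 0x92=10010010, 0x8A=10001010, 0x88=10001000 all match 10xxxxxx.
Decoded value 0x12288 is ≥ 0x10000 (shortest form) and not a surrogate.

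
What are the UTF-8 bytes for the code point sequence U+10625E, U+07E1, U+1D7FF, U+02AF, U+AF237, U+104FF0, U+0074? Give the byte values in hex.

U+10625E: 4-byte form → F4 86 89 9E.
U+07E1: 2-byte form → DF A1.
U+1D7FF: 4-byte form → F0 9D 9F BF.
U+02AF: 2-byte form → CA AF.
U+AF237: 4-byte form → F2 AF 88 B7.
U+104FF0: 4-byte form → F4 84 BF B0.
U+0074: 1-byte form → 74.
Concatenated (21 bytes): F4 86 89 9E DF A1 F0 9D 9F BF CA AF F2 AF 88 B7 F4 84 BF B0 74.

F4 86 89 9E DF A1 F0 9D 9F BF CA AF F2 AF 88 B7 F4 84 BF B0 74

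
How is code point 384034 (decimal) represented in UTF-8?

F1 9D B0 A2

U+5DC22 = 0x5DC22 = 384034 decimal. In range U+10000–U+10FFFF → 4-byte form: 11110xxx 10xxxxxx 10xxxxxx 10xxxxxx.
Binary (21 bits): 001011101110000100010.
Split 3+6+6+6: 001 | 011101 | 110000 | 100010.
Byte 1: 11110001 = 0xF1.
Byte 2: 10011101 = 0x9D.
Byte 3: 10110000 = 0xB0.
Byte 4: 10100010 = 0xA2.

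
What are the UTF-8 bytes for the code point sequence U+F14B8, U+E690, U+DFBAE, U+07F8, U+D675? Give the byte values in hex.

U+F14B8: 4-byte form → F3 B1 92 B8.
U+E690: 3-byte form → EE 9A 90.
U+DFBAE: 4-byte form → F3 9F AE AE.
U+07F8: 2-byte form → DF B8.
U+D675: 3-byte form → ED 99 B5.
Concatenated (16 bytes): F3 B1 92 B8 EE 9A 90 F3 9F AE AE DF B8 ED 99 B5.

F3 B1 92 B8 EE 9A 90 F3 9F AE AE DF B8 ED 99 B5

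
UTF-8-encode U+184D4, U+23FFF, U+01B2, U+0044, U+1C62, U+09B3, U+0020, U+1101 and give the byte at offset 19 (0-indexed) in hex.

U+184D4 → 4-byte form F0 98 93 94 at offsets 0–3.
U+23FFF → 4-byte form F0 A3 BF BF at offsets 4–7.
U+01B2 → 2-byte form C6 B2 at offsets 8–9.
U+0044 → 1-byte form 44 at offsets 10–10.
U+1C62 → 3-byte form E1 B1 A2 at offsets 11–13.
U+09B3 → 3-byte form E0 A6 B3 at offsets 14–16.
U+0020 → 1-byte form 20 at offsets 17–17.
U+1101 → 3-byte form E1 84 81 at offsets 18–20.
Offset 19 falls in char 8's range; it's byte 2 of E1 84 81 = 0x84.

0x84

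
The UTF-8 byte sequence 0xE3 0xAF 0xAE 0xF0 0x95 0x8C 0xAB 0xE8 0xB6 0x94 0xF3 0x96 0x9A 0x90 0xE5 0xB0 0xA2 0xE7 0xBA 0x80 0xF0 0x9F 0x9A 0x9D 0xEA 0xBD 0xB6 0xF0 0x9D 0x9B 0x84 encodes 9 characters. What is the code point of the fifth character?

Offset 0: leading byte 0xE3 = 11100011 → 3-byte char #1 = E3 AF AE.
Offset 3: leading byte 0xF0 = 11110000 → 4-byte char #2 = F0 95 8C AB.
Offset 7: leading byte 0xE8 = 11101000 → 3-byte char #3 = E8 B6 94.
Offset 10: leading byte 0xF3 = 11110011 → 4-byte char #4 = F3 96 9A 90.
Offset 14: leading byte 0xE5 = 11100101 → 3-byte char #5 = E5 B0 A2.
Leading byte 0xE5 = 11100101 matches 1110xxxx → 3-byte sequence.
Byte 1: 0xE5 = 11100101, payload 0101 (4 bits).
Byte 2: 0xB0 = 10110000 (10xxxxxx ✓), payload 110000.
Byte 3: 0xA2 = 10100010 (10xxxxxx ✓), payload 100010.
Concatenate: 0101110000100010 = 0x5C22 (16 bits → U+5C22).

U+5C22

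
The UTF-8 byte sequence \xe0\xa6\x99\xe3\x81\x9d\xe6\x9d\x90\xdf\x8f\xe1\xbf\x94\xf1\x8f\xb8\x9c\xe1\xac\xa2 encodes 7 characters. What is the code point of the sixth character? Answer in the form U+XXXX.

U+4FE1C

Offset 0: leading byte 0xE0 = 11100000 → 3-byte char #1 = E0 A6 99.
Offset 3: leading byte 0xE3 = 11100011 → 3-byte char #2 = E3 81 9D.
Offset 6: leading byte 0xE6 = 11100110 → 3-byte char #3 = E6 9D 90.
Offset 9: leading byte 0xDF = 11011111 → 2-byte char #4 = DF 8F.
Offset 11: leading byte 0xE1 = 11100001 → 3-byte char #5 = E1 BF 94.
Offset 14: leading byte 0xF1 = 11110001 → 4-byte char #6 = F1 8F B8 9C.
Leading byte 0xF1 = 11110001 matches 11110xxx → 4-byte sequence.
Byte 1: 0xF1 = 11110001, payload 001 (3 bits).
Byte 2: 0x8F = 10001111 (10xxxxxx ✓), payload 001111.
Byte 3: 0xB8 = 10111000 (10xxxxxx ✓), payload 111000.
Byte 4: 0x9C = 10011100 (10xxxxxx ✓), payload 011100.
Concatenate: 001001111111000011100 = 0x4FE1C (21 bits → U+4FE1C).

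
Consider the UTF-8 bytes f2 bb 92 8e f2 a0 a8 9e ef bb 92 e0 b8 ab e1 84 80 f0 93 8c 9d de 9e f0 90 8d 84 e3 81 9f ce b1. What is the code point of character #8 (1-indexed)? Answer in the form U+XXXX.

U+10344

Offset 0: leading byte 0xF2 = 11110010 → 4-byte char #1 = F2 BB 92 8E.
Offset 4: leading byte 0xF2 = 11110010 → 4-byte char #2 = F2 A0 A8 9E.
Offset 8: leading byte 0xEF = 11101111 → 3-byte char #3 = EF BB 92.
Offset 11: leading byte 0xE0 = 11100000 → 3-byte char #4 = E0 B8 AB.
Offset 14: leading byte 0xE1 = 11100001 → 3-byte char #5 = E1 84 80.
Offset 17: leading byte 0xF0 = 11110000 → 4-byte char #6 = F0 93 8C 9D.
Offset 21: leading byte 0xDE = 11011110 → 2-byte char #7 = DE 9E.
Offset 23: leading byte 0xF0 = 11110000 → 4-byte char #8 = F0 90 8D 84.
Leading byte 0xF0 = 11110000 matches 11110xxx → 4-byte sequence.
Byte 1: 0xF0 = 11110000, payload 000 (3 bits).
Byte 2: 0x90 = 10010000 (10xxxxxx ✓), payload 010000.
Byte 3: 0x8D = 10001101 (10xxxxxx ✓), payload 001101.
Byte 4: 0x84 = 10000100 (10xxxxxx ✓), payload 000100.
Concatenate: 000010000001101000100 = 0x10344 (21 bits → U+10344).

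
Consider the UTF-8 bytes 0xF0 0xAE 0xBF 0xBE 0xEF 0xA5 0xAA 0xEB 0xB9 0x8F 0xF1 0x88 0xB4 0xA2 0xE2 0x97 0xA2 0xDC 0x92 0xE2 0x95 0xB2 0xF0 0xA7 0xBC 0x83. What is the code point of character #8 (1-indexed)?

U+27F03

Offset 0: leading byte 0xF0 = 11110000 → 4-byte char #1 = F0 AE BF BE.
Offset 4: leading byte 0xEF = 11101111 → 3-byte char #2 = EF A5 AA.
Offset 7: leading byte 0xEB = 11101011 → 3-byte char #3 = EB B9 8F.
Offset 10: leading byte 0xF1 = 11110001 → 4-byte char #4 = F1 88 B4 A2.
Offset 14: leading byte 0xE2 = 11100010 → 3-byte char #5 = E2 97 A2.
Offset 17: leading byte 0xDC = 11011100 → 2-byte char #6 = DC 92.
Offset 19: leading byte 0xE2 = 11100010 → 3-byte char #7 = E2 95 B2.
Offset 22: leading byte 0xF0 = 11110000 → 4-byte char #8 = F0 A7 BC 83.
Leading byte 0xF0 = 11110000 matches 11110xxx → 4-byte sequence.
Byte 1: 0xF0 = 11110000, payload 000 (3 bits).
Byte 2: 0xA7 = 10100111 (10xxxxxx ✓), payload 100111.
Byte 3: 0xBC = 10111100 (10xxxxxx ✓), payload 111100.
Byte 4: 0x83 = 10000011 (10xxxxxx ✓), payload 000011.
Concatenate: 000100111111100000011 = 0x27F03 (21 bits → U+27F03).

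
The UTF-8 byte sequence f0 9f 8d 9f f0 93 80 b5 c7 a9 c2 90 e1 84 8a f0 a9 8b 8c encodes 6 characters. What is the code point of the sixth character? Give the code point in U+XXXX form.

U+292CC

Offset 0: leading byte 0xF0 = 11110000 → 4-byte char #1 = F0 9F 8D 9F.
Offset 4: leading byte 0xF0 = 11110000 → 4-byte char #2 = F0 93 80 B5.
Offset 8: leading byte 0xC7 = 11000111 → 2-byte char #3 = C7 A9.
Offset 10: leading byte 0xC2 = 11000010 → 2-byte char #4 = C2 90.
Offset 12: leading byte 0xE1 = 11100001 → 3-byte char #5 = E1 84 8A.
Offset 15: leading byte 0xF0 = 11110000 → 4-byte char #6 = F0 A9 8B 8C.
Leading byte 0xF0 = 11110000 matches 11110xxx → 4-byte sequence.
Byte 1: 0xF0 = 11110000, payload 000 (3 bits).
Byte 2: 0xA9 = 10101001 (10xxxxxx ✓), payload 101001.
Byte 3: 0x8B = 10001011 (10xxxxxx ✓), payload 001011.
Byte 4: 0x8C = 10001100 (10xxxxxx ✓), payload 001100.
Concatenate: 000101001001011001100 = 0x292CC (21 bits → U+292CC).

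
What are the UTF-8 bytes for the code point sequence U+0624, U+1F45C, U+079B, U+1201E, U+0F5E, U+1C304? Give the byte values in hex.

D8 A4 F0 9F 91 9C DE 9B F0 92 80 9E E0 BD 9E F0 9C 8C 84

U+0624: 2-byte form → D8 A4.
U+1F45C: 4-byte form → F0 9F 91 9C.
U+079B: 2-byte form → DE 9B.
U+1201E: 4-byte form → F0 92 80 9E.
U+0F5E: 3-byte form → E0 BD 9E.
U+1C304: 4-byte form → F0 9C 8C 84.
Concatenated (19 bytes): D8 A4 F0 9F 91 9C DE 9B F0 92 80 9E E0 BD 9E F0 9C 8C 84.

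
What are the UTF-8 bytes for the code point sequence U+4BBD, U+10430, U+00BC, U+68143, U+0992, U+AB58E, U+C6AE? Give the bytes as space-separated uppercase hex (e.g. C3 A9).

E4 AE BD F0 90 90 B0 C2 BC F1 A8 85 83 E0 A6 92 F2 AB 96 8E EC 9A AE

U+4BBD: 3-byte form → E4 AE BD.
U+10430: 4-byte form → F0 90 90 B0.
U+00BC: 2-byte form → C2 BC.
U+68143: 4-byte form → F1 A8 85 83.
U+0992: 3-byte form → E0 A6 92.
U+AB58E: 4-byte form → F2 AB 96 8E.
U+C6AE: 3-byte form → EC 9A AE.
Concatenated (23 bytes): E4 AE BD F0 90 90 B0 C2 BC F1 A8 85 83 E0 A6 92 F2 AB 96 8E EC 9A AE.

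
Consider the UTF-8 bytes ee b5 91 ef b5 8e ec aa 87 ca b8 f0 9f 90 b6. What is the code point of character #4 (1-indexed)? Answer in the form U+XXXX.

U+02B8

Offset 0: leading byte 0xEE = 11101110 → 3-byte char #1 = EE B5 91.
Offset 3: leading byte 0xEF = 11101111 → 3-byte char #2 = EF B5 8E.
Offset 6: leading byte 0xEC = 11101100 → 3-byte char #3 = EC AA 87.
Offset 9: leading byte 0xCA = 11001010 → 2-byte char #4 = CA B8.
Leading byte 0xCA = 11001010 matches 110xxxxx → 2-byte sequence.
Byte 1: 0xCA = 11001010, payload 01010 (5 bits).
Byte 2: 0xB8 = 10111000 (10xxxxxx ✓), payload 111000.
Concatenate: 01010111000 = 0x2B8 (11 bits → U+02B8).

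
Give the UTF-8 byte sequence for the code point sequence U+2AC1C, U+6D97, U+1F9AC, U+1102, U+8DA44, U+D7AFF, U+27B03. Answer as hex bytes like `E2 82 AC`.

F0 AA B0 9C E6 B6 97 F0 9F A6 AC E1 84 82 F2 8D A9 84 F3 97 AB BF F0 A7 AC 83

U+2AC1C: 4-byte form → F0 AA B0 9C.
U+6D97: 3-byte form → E6 B6 97.
U+1F9AC: 4-byte form → F0 9F A6 AC.
U+1102: 3-byte form → E1 84 82.
U+8DA44: 4-byte form → F2 8D A9 84.
U+D7AFF: 4-byte form → F3 97 AB BF.
U+27B03: 4-byte form → F0 A7 AC 83.
Concatenated (26 bytes): F0 AA B0 9C E6 B6 97 F0 9F A6 AC E1 84 82 F2 8D A9 84 F3 97 AB BF F0 A7 AC 83.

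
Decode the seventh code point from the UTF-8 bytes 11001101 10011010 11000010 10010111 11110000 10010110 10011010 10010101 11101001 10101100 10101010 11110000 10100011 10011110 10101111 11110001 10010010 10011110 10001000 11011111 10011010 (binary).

U+07DA

Offset 0: leading byte 0xCD = 11001101 → 2-byte char #1 = CD 9A.
Offset 2: leading byte 0xC2 = 11000010 → 2-byte char #2 = C2 97.
Offset 4: leading byte 0xF0 = 11110000 → 4-byte char #3 = F0 96 9A 95.
Offset 8: leading byte 0xE9 = 11101001 → 3-byte char #4 = E9 AC AA.
Offset 11: leading byte 0xF0 = 11110000 → 4-byte char #5 = F0 A3 9E AF.
Offset 15: leading byte 0xF1 = 11110001 → 4-byte char #6 = F1 92 9E 88.
Offset 19: leading byte 0xDF = 11011111 → 2-byte char #7 = DF 9A.
Leading byte 0xDF = 11011111 matches 110xxxxx → 2-byte sequence.
Byte 1: 0xDF = 11011111, payload 11111 (5 bits).
Byte 2: 0x9A = 10011010 (10xxxxxx ✓), payload 011010.
Concatenate: 11111011010 = 0x7DA (11 bits → U+07DA).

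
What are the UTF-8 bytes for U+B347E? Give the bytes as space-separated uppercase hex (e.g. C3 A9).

U+B347E = 0xB347E = 734334 decimal. In range U+10000–U+10FFFF → 4-byte form: 11110xxx 10xxxxxx 10xxxxxx 10xxxxxx.
Binary (21 bits): 010110011010001111110.
Split 3+6+6+6: 010 | 110011 | 010001 | 111110.
Byte 1: 11110010 = 0xF2.
Byte 2: 10110011 = 0xB3.
Byte 3: 10010001 = 0x91.
Byte 4: 10111110 = 0xBE.

F2 B3 91 BE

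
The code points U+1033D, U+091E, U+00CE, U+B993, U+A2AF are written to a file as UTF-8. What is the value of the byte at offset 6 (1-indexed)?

1-indexed offset 6 is 0-indexed offset 5.
U+1033D → 4-byte form F0 90 8C BD at offsets 0–3.
U+091E → 3-byte form E0 A4 9E at offsets 4–6.
Offset 5 falls in char 2's range; it's byte 2 of E0 A4 9E = 0xA4.

0xA4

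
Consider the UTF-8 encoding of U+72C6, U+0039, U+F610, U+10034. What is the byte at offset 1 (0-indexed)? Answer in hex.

U+72C6 → 3-byte form E7 8B 86 at offsets 0–2.
Offset 1 falls in char 1's range; it's byte 2 of E7 8B 86 = 0x8B.

0x8B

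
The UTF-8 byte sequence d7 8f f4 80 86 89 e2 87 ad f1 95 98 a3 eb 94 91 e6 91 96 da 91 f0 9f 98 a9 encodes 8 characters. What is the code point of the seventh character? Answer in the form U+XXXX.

Offset 0: leading byte 0xD7 = 11010111 → 2-byte char #1 = D7 8F.
Offset 2: leading byte 0xF4 = 11110100 → 4-byte char #2 = F4 80 86 89.
Offset 6: leading byte 0xE2 = 11100010 → 3-byte char #3 = E2 87 AD.
Offset 9: leading byte 0xF1 = 11110001 → 4-byte char #4 = F1 95 98 A3.
Offset 13: leading byte 0xEB = 11101011 → 3-byte char #5 = EB 94 91.
Offset 16: leading byte 0xE6 = 11100110 → 3-byte char #6 = E6 91 96.
Offset 19: leading byte 0xDA = 11011010 → 2-byte char #7 = DA 91.
Leading byte 0xDA = 11011010 matches 110xxxxx → 2-byte sequence.
Byte 1: 0xDA = 11011010, payload 11010 (5 bits).
Byte 2: 0x91 = 10010001 (10xxxxxx ✓), payload 010001.
Concatenate: 11010010001 = 0x691 (11 bits → U+0691).

U+0691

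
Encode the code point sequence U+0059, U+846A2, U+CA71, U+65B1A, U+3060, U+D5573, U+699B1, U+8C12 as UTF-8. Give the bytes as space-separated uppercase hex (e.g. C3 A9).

59 F2 84 9A A2 EC A9 B1 F1 A5 AC 9A E3 81 A0 F3 95 95 B3 F1 A9 A6 B1 E8 B0 92

U+0059: 1-byte form → 59.
U+846A2: 4-byte form → F2 84 9A A2.
U+CA71: 3-byte form → EC A9 B1.
U+65B1A: 4-byte form → F1 A5 AC 9A.
U+3060: 3-byte form → E3 81 A0.
U+D5573: 4-byte form → F3 95 95 B3.
U+699B1: 4-byte form → F1 A9 A6 B1.
U+8C12: 3-byte form → E8 B0 92.
Concatenated (26 bytes): 59 F2 84 9A A2 EC A9 B1 F1 A5 AC 9A E3 81 A0 F3 95 95 B3 F1 A9 A6 B1 E8 B0 92.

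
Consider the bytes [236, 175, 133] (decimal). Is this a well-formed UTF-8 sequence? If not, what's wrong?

valid

Leading byte 0xEC = 11101100 → 3-byte form.
Continuation bytes 0xAF=10101111, 0x85=10000101 all match 10xxxxxx.
Decoded value 0xCBC5 is ≥ 0x800 (shortest form) and not a surrogate.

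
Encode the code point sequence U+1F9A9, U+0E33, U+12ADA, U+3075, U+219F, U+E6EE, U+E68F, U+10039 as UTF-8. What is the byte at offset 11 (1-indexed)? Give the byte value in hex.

0x9A

1-indexed offset 11 is 0-indexed offset 10.
U+1F9A9 → 4-byte form F0 9F A6 A9 at offsets 0–3.
U+0E33 → 3-byte form E0 B8 B3 at offsets 4–6.
U+12ADA → 4-byte form F0 92 AB 9A at offsets 7–10.
Offset 10 falls in char 3's range; it's byte 4 of F0 92 AB 9A = 0x9A.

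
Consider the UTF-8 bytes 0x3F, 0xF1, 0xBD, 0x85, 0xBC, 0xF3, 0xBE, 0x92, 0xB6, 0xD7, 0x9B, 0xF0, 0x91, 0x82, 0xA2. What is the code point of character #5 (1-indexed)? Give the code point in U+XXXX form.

U+110A2

Offset 0: leading byte 0x3F = 00111111 → 1-byte char #1 = 3F.
Offset 1: leading byte 0xF1 = 11110001 → 4-byte char #2 = F1 BD 85 BC.
Offset 5: leading byte 0xF3 = 11110011 → 4-byte char #3 = F3 BE 92 B6.
Offset 9: leading byte 0xD7 = 11010111 → 2-byte char #4 = D7 9B.
Offset 11: leading byte 0xF0 = 11110000 → 4-byte char #5 = F0 91 82 A2.
Leading byte 0xF0 = 11110000 matches 11110xxx → 4-byte sequence.
Byte 1: 0xF0 = 11110000, payload 000 (3 bits).
Byte 2: 0x91 = 10010001 (10xxxxxx ✓), payload 010001.
Byte 3: 0x82 = 10000010 (10xxxxxx ✓), payload 000010.
Byte 4: 0xA2 = 10100010 (10xxxxxx ✓), payload 100010.
Concatenate: 000010001000010100010 = 0x110A2 (21 bits → U+110A2).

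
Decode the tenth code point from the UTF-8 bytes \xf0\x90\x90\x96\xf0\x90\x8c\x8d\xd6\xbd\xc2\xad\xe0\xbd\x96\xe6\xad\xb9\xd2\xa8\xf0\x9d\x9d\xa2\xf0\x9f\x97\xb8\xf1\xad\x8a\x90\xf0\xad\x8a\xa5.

U+6D290

Offset 0: leading byte 0xF0 = 11110000 → 4-byte char #1 = F0 90 90 96.
Offset 4: leading byte 0xF0 = 11110000 → 4-byte char #2 = F0 90 8C 8D.
Offset 8: leading byte 0xD6 = 11010110 → 2-byte char #3 = D6 BD.
Offset 10: leading byte 0xC2 = 11000010 → 2-byte char #4 = C2 AD.
Offset 12: leading byte 0xE0 = 11100000 → 3-byte char #5 = E0 BD 96.
Offset 15: leading byte 0xE6 = 11100110 → 3-byte char #6 = E6 AD B9.
Offset 18: leading byte 0xD2 = 11010010 → 2-byte char #7 = D2 A8.
Offset 20: leading byte 0xF0 = 11110000 → 4-byte char #8 = F0 9D 9D A2.
Offset 24: leading byte 0xF0 = 11110000 → 4-byte char #9 = F0 9F 97 B8.
Offset 28: leading byte 0xF1 = 11110001 → 4-byte char #10 = F1 AD 8A 90.
Leading byte 0xF1 = 11110001 matches 11110xxx → 4-byte sequence.
Byte 1: 0xF1 = 11110001, payload 001 (3 bits).
Byte 2: 0xAD = 10101101 (10xxxxxx ✓), payload 101101.
Byte 3: 0x8A = 10001010 (10xxxxxx ✓), payload 001010.
Byte 4: 0x90 = 10010000 (10xxxxxx ✓), payload 010000.
Concatenate: 001101101001010010000 = 0x6D290 (21 bits → U+6D290).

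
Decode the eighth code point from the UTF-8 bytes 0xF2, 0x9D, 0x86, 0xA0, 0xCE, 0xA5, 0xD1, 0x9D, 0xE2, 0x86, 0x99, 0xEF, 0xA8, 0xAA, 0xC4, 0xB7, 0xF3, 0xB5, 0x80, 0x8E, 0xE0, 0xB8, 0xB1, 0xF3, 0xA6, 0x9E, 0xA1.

Offset 0: leading byte 0xF2 = 11110010 → 4-byte char #1 = F2 9D 86 A0.
Offset 4: leading byte 0xCE = 11001110 → 2-byte char #2 = CE A5.
Offset 6: leading byte 0xD1 = 11010001 → 2-byte char #3 = D1 9D.
Offset 8: leading byte 0xE2 = 11100010 → 3-byte char #4 = E2 86 99.
Offset 11: leading byte 0xEF = 11101111 → 3-byte char #5 = EF A8 AA.
Offset 14: leading byte 0xC4 = 11000100 → 2-byte char #6 = C4 B7.
Offset 16: leading byte 0xF3 = 11110011 → 4-byte char #7 = F3 B5 80 8E.
Offset 20: leading byte 0xE0 = 11100000 → 3-byte char #8 = E0 B8 B1.
Leading byte 0xE0 = 11100000 matches 1110xxxx → 3-byte sequence.
Byte 1: 0xE0 = 11100000, payload 0000 (4 bits).
Byte 2: 0xB8 = 10111000 (10xxxxxx ✓), payload 111000.
Byte 3: 0xB1 = 10110001 (10xxxxxx ✓), payload 110001.
Concatenate: 0000111000110001 = 0xE31 (16 bits → U+0E31).

U+0E31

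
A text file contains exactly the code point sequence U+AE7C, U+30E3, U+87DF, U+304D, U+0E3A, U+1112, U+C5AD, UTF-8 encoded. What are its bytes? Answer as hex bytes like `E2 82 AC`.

EA B9 BC E3 83 A3 E8 9F 9F E3 81 8D E0 B8 BA E1 84 92 EC 96 AD

U+AE7C: 3-byte form → EA B9 BC.
U+30E3: 3-byte form → E3 83 A3.
U+87DF: 3-byte form → E8 9F 9F.
U+304D: 3-byte form → E3 81 8D.
U+0E3A: 3-byte form → E0 B8 BA.
U+1112: 3-byte form → E1 84 92.
U+C5AD: 3-byte form → EC 96 AD.
Concatenated (21 bytes): EA B9 BC E3 83 A3 E8 9F 9F E3 81 8D E0 B8 BA E1 84 92 EC 96 AD.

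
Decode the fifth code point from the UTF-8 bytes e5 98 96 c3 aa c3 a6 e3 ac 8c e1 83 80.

U+10C0

Offset 0: leading byte 0xE5 = 11100101 → 3-byte char #1 = E5 98 96.
Offset 3: leading byte 0xC3 = 11000011 → 2-byte char #2 = C3 AA.
Offset 5: leading byte 0xC3 = 11000011 → 2-byte char #3 = C3 A6.
Offset 7: leading byte 0xE3 = 11100011 → 3-byte char #4 = E3 AC 8C.
Offset 10: leading byte 0xE1 = 11100001 → 3-byte char #5 = E1 83 80.
Leading byte 0xE1 = 11100001 matches 1110xxxx → 3-byte sequence.
Byte 1: 0xE1 = 11100001, payload 0001 (4 bits).
Byte 2: 0x83 = 10000011 (10xxxxxx ✓), payload 000011.
Byte 3: 0x80 = 10000000 (10xxxxxx ✓), payload 000000.
Concatenate: 0001000011000000 = 0x10C0 (16 bits → U+10C0).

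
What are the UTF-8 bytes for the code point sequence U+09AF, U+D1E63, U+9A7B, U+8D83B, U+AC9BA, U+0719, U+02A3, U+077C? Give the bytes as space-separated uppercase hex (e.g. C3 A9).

E0 A6 AF F3 91 B9 A3 E9 A9 BB F2 8D A0 BB F2 AC A6 BA DC 99 CA A3 DD BC

U+09AF: 3-byte form → E0 A6 AF.
U+D1E63: 4-byte form → F3 91 B9 A3.
U+9A7B: 3-byte form → E9 A9 BB.
U+8D83B: 4-byte form → F2 8D A0 BB.
U+AC9BA: 4-byte form → F2 AC A6 BA.
U+0719: 2-byte form → DC 99.
U+02A3: 2-byte form → CA A3.
U+077C: 2-byte form → DD BC.
Concatenated (24 bytes): E0 A6 AF F3 91 B9 A3 E9 A9 BB F2 8D A0 BB F2 AC A6 BA DC 99 CA A3 DD BC.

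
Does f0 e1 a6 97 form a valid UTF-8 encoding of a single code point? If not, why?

Leading byte 0xF0 = 11110000 → 4-byte form.
Byte 2 is 0xE1 = 11100001, which is not 10xxxxxx — expected a continuation byte.

invalid (non-continuation byte where continuation expected)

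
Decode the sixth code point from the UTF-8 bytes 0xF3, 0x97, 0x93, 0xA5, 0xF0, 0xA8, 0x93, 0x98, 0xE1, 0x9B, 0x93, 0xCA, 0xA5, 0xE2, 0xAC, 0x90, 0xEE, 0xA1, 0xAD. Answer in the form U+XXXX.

Offset 0: leading byte 0xF3 = 11110011 → 4-byte char #1 = F3 97 93 A5.
Offset 4: leading byte 0xF0 = 11110000 → 4-byte char #2 = F0 A8 93 98.
Offset 8: leading byte 0xE1 = 11100001 → 3-byte char #3 = E1 9B 93.
Offset 11: leading byte 0xCA = 11001010 → 2-byte char #4 = CA A5.
Offset 13: leading byte 0xE2 = 11100010 → 3-byte char #5 = E2 AC 90.
Offset 16: leading byte 0xEE = 11101110 → 3-byte char #6 = EE A1 AD.
Leading byte 0xEE = 11101110 matches 1110xxxx → 3-byte sequence.
Byte 1: 0xEE = 11101110, payload 1110 (4 bits).
Byte 2: 0xA1 = 10100001 (10xxxxxx ✓), payload 100001.
Byte 3: 0xAD = 10101101 (10xxxxxx ✓), payload 101101.
Concatenate: 1110100001101101 = 0xE86D (16 bits → U+E86D).

U+E86D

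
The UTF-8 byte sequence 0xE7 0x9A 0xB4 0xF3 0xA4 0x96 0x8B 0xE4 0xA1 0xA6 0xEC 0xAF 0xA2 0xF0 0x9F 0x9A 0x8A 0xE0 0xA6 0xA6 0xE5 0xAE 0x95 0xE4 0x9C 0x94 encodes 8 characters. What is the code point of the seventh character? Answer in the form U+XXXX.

Offset 0: leading byte 0xE7 = 11100111 → 3-byte char #1 = E7 9A B4.
Offset 3: leading byte 0xF3 = 11110011 → 4-byte char #2 = F3 A4 96 8B.
Offset 7: leading byte 0xE4 = 11100100 → 3-byte char #3 = E4 A1 A6.
Offset 10: leading byte 0xEC = 11101100 → 3-byte char #4 = EC AF A2.
Offset 13: leading byte 0xF0 = 11110000 → 4-byte char #5 = F0 9F 9A 8A.
Offset 17: leading byte 0xE0 = 11100000 → 3-byte char #6 = E0 A6 A6.
Offset 20: leading byte 0xE5 = 11100101 → 3-byte char #7 = E5 AE 95.
Leading byte 0xE5 = 11100101 matches 1110xxxx → 3-byte sequence.
Byte 1: 0xE5 = 11100101, payload 0101 (4 bits).
Byte 2: 0xAE = 10101110 (10xxxxxx ✓), payload 101110.
Byte 3: 0x95 = 10010101 (10xxxxxx ✓), payload 010101.
Concatenate: 0101101110010101 = 0x5B95 (16 bits → U+5B95).

U+5B95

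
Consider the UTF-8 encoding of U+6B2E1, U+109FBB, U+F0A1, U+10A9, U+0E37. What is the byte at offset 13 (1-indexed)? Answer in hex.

1-indexed offset 13 is 0-indexed offset 12.
U+6B2E1 → 4-byte form F1 AB 8B A1 at offsets 0–3.
U+109FBB → 4-byte form F4 89 BE BB at offsets 4–7.
U+F0A1 → 3-byte form EF 82 A1 at offsets 8–10.
U+10A9 → 3-byte form E1 82 A9 at offsets 11–13.
Offset 12 falls in char 4's range; it's byte 2 of E1 82 A9 = 0x82.

0x82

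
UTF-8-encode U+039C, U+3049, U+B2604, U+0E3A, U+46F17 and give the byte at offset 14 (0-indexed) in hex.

U+039C → 2-byte form CE 9C at offsets 0–1.
U+3049 → 3-byte form E3 81 89 at offsets 2–4.
U+B2604 → 4-byte form F2 B2 98 84 at offsets 5–8.
U+0E3A → 3-byte form E0 B8 BA at offsets 9–11.
U+46F17 → 4-byte form F1 86 BC 97 at offsets 12–15.
Offset 14 falls in char 5's range; it's byte 3 of F1 86 BC 97 = 0xBC.

0xBC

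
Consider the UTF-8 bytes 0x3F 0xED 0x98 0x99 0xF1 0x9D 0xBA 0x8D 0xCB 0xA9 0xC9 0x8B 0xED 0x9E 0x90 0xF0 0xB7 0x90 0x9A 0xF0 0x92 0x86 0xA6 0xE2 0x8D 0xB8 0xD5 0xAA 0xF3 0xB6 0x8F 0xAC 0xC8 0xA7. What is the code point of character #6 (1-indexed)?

U+D790

Offset 0: leading byte 0x3F = 00111111 → 1-byte char #1 = 3F.
Offset 1: leading byte 0xED = 11101101 → 3-byte char #2 = ED 98 99.
Offset 4: leading byte 0xF1 = 11110001 → 4-byte char #3 = F1 9D BA 8D.
Offset 8: leading byte 0xCB = 11001011 → 2-byte char #4 = CB A9.
Offset 10: leading byte 0xC9 = 11001001 → 2-byte char #5 = C9 8B.
Offset 12: leading byte 0xED = 11101101 → 3-byte char #6 = ED 9E 90.
Leading byte 0xED = 11101101 matches 1110xxxx → 3-byte sequence.
Byte 1: 0xED = 11101101, payload 1101 (4 bits).
Byte 2: 0x9E = 10011110 (10xxxxxx ✓), payload 011110.
Byte 3: 0x90 = 10010000 (10xxxxxx ✓), payload 010000.
Concatenate: 1101011110010000 = 0xD790 (16 bits → U+D790).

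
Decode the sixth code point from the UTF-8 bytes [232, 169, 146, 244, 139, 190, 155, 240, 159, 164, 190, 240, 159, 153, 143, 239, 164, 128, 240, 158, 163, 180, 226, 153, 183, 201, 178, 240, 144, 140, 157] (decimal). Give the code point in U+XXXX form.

U+1E8F4

Offset 0: leading byte 0xE8 = 11101000 → 3-byte char #1 = E8 A9 92.
Offset 3: leading byte 0xF4 = 11110100 → 4-byte char #2 = F4 8B BE 9B.
Offset 7: leading byte 0xF0 = 11110000 → 4-byte char #3 = F0 9F A4 BE.
Offset 11: leading byte 0xF0 = 11110000 → 4-byte char #4 = F0 9F 99 8F.
Offset 15: leading byte 0xEF = 11101111 → 3-byte char #5 = EF A4 80.
Offset 18: leading byte 0xF0 = 11110000 → 4-byte char #6 = F0 9E A3 B4.
Leading byte 0xF0 = 11110000 matches 11110xxx → 4-byte sequence.
Byte 1: 0xF0 = 11110000, payload 000 (3 bits).
Byte 2: 0x9E = 10011110 (10xxxxxx ✓), payload 011110.
Byte 3: 0xA3 = 10100011 (10xxxxxx ✓), payload 100011.
Byte 4: 0xB4 = 10110100 (10xxxxxx ✓), payload 110100.
Concatenate: 000011110100011110100 = 0x1E8F4 (21 bits → U+1E8F4).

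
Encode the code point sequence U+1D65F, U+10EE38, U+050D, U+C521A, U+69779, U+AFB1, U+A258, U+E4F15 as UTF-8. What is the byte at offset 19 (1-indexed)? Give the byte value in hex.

1-indexed offset 19 is 0-indexed offset 18.
U+1D65F → 4-byte form F0 9D 99 9F at offsets 0–3.
U+10EE38 → 4-byte form F4 8E B8 B8 at offsets 4–7.
U+050D → 2-byte form D4 8D at offsets 8–9.
U+C521A → 4-byte form F3 85 88 9A at offsets 10–13.
U+69779 → 4-byte form F1 A9 9D B9 at offsets 14–17.
U+AFB1 → 3-byte form EA BE B1 at offsets 18–20.
Offset 18 falls in char 6's range; it's byte 1 of EA BE B1 = 0xEA.

0xEA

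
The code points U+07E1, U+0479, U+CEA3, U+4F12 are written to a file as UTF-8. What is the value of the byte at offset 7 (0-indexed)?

0xE4

U+07E1 → 2-byte form DF A1 at offsets 0–1.
U+0479 → 2-byte form D1 B9 at offsets 2–3.
U+CEA3 → 3-byte form EC BA A3 at offsets 4–6.
U+4F12 → 3-byte form E4 BC 92 at offsets 7–9.
Offset 7 falls in char 4's range; it's byte 1 of E4 BC 92 = 0xE4.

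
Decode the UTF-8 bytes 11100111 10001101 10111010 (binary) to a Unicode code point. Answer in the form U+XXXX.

Leading byte 0xE7 = 11100111 matches 1110xxxx → 3-byte sequence.
Byte 1: 0xE7 = 11100111, payload 0111 (4 bits).
Byte 2: 0x8D = 10001101 (10xxxxxx ✓), payload 001101.
Byte 3: 0xBA = 10111010 (10xxxxxx ✓), payload 111010.
Concatenate: 0111001101111010 = 0x737A (16 bits → U+737A).

U+737A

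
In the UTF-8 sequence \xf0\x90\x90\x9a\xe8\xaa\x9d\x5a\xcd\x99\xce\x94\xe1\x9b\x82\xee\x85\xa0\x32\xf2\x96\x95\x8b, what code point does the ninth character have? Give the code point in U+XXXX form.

Offset 0: leading byte 0xF0 = 11110000 → 4-byte char #1 = F0 90 90 9A.
Offset 4: leading byte 0xE8 = 11101000 → 3-byte char #2 = E8 AA 9D.
Offset 7: leading byte 0x5A = 01011010 → 1-byte char #3 = 5A.
Offset 8: leading byte 0xCD = 11001101 → 2-byte char #4 = CD 99.
Offset 10: leading byte 0xCE = 11001110 → 2-byte char #5 = CE 94.
Offset 12: leading byte 0xE1 = 11100001 → 3-byte char #6 = E1 9B 82.
Offset 15: leading byte 0xEE = 11101110 → 3-byte char #7 = EE 85 A0.
Offset 18: leading byte 0x32 = 00110010 → 1-byte char #8 = 32.
Offset 19: leading byte 0xF2 = 11110010 → 4-byte char #9 = F2 96 95 8B.
Leading byte 0xF2 = 11110010 matches 11110xxx → 4-byte sequence.
Byte 1: 0xF2 = 11110010, payload 010 (3 bits).
Byte 2: 0x96 = 10010110 (10xxxxxx ✓), payload 010110.
Byte 3: 0x95 = 10010101 (10xxxxxx ✓), payload 010101.
Byte 4: 0x8B = 10001011 (10xxxxxx ✓), payload 001011.
Concatenate: 010010110010101001011 = 0x9654B (21 bits → U+9654B).

U+9654B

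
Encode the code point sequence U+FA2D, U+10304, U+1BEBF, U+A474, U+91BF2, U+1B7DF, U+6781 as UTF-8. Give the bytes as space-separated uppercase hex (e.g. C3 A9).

U+FA2D: 3-byte form → EF A8 AD.
U+10304: 4-byte form → F0 90 8C 84.
U+1BEBF: 4-byte form → F0 9B BA BF.
U+A474: 3-byte form → EA 91 B4.
U+91BF2: 4-byte form → F2 91 AF B2.
U+1B7DF: 4-byte form → F0 9B 9F 9F.
U+6781: 3-byte form → E6 9E 81.
Concatenated (25 bytes): EF A8 AD F0 90 8C 84 F0 9B BA BF EA 91 B4 F2 91 AF B2 F0 9B 9F 9F E6 9E 81.

EF A8 AD F0 90 8C 84 F0 9B BA BF EA 91 B4 F2 91 AF B2 F0 9B 9F 9F E6 9E 81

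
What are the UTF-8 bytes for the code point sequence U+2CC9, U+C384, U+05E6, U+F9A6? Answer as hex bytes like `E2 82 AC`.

E2 B3 89 EC 8E 84 D7 A6 EF A6 A6

U+2CC9: 3-byte form → E2 B3 89.
U+C384: 3-byte form → EC 8E 84.
U+05E6: 2-byte form → D7 A6.
U+F9A6: 3-byte form → EF A6 A6.
Concatenated (11 bytes): E2 B3 89 EC 8E 84 D7 A6 EF A6 A6.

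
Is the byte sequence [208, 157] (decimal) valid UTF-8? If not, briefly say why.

valid

Leading byte 0xD0 = 11010000 → 2-byte form.
Continuation bytes 0x9D=10011101 all match 10xxxxxx.
Decoded value 0x41D is ≥ 0x80 (shortest form) and not a surrogate.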